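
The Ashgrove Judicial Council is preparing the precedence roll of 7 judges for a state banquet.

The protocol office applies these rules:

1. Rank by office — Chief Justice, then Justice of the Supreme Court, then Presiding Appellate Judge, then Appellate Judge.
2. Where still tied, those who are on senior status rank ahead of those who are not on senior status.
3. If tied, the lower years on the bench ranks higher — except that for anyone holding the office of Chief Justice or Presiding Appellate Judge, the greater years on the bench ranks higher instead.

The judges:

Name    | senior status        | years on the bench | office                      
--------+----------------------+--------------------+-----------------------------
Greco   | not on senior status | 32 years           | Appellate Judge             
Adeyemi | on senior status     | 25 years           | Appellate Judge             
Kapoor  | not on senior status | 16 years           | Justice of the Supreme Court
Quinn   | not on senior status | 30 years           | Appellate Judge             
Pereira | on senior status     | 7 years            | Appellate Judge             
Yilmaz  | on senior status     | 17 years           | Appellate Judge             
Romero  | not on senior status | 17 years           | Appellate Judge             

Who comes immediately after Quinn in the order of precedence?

Greco

By office: Kapoor (Justice of the Supreme Court); then Pereira, Yilmaz, Adeyemi, Romero, Quinn and Greco (Appellate Judge).
Among Pereira, Yilmaz, Adeyemi, Romero, Quinn and Greco, on senior status before not on senior status: Pereira, Yilmaz and Adeyemi (on senior status) before Romero, Quinn and Greco (not on senior status).
Among Pereira, Yilmaz and Adeyemi, by years on the bench (lower first): Pereira (7 years) before Yilmaz (17 years) before Adeyemi (25 years).
Among Romero, Quinn and Greco, by years on the bench (lower first): Romero (17 years) before Quinn (30 years) before Greco (32 years).
Order: Kapoor, Pereira, Yilmaz, Adeyemi, Romero, Quinn, Greco.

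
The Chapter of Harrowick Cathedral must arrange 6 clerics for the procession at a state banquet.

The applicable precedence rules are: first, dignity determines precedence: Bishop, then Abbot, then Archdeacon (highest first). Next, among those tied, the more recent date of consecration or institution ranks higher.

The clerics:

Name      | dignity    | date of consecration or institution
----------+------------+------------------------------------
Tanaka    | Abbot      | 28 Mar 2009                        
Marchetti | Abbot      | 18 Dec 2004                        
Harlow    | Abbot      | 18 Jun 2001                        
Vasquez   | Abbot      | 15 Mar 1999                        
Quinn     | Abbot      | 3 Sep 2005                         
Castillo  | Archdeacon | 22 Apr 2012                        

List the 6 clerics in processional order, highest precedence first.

By dignity: Tanaka, Quinn, Marchetti, Harlow and Vasquez (Abbot); then Castillo (Archdeacon).
Among Tanaka, Quinn, Marchetti, Harlow and Vasquez, by date of consecration or institution (later first): Tanaka (28 Mar 2009) before Quinn (3 Sep 2005) before Marchetti (18 Dec 2004) before Harlow (18 Jun 2001) before Vasquez (15 Mar 1999).
Full order: Tanaka, Quinn, Marchetti, Harlow, Vasquez, Castillo.

Tanaka, Quinn, Marchetti, Harlow, Vasquez, Castillo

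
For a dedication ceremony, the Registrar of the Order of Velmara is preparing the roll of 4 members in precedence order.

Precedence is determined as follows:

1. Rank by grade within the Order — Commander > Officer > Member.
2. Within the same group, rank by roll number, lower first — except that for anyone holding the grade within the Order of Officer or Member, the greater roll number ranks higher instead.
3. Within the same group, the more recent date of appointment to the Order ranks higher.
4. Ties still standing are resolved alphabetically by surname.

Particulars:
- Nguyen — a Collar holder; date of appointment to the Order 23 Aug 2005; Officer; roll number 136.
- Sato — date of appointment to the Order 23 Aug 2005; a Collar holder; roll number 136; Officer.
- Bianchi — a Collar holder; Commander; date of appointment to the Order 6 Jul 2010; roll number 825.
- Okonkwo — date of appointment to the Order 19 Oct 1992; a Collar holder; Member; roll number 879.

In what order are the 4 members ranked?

By grade within the Order: Bianchi (Commander); then Nguyen and Sato (Officer); then Okonkwo (Member).
Nguyen and Sato both have roll number 136, so the next rule applies.
Nguyen and Sato both have date of appointment to the Order 23 Aug 2005, so the next rule applies.
Among Nguyen and Sato, alphabetically by surname: Nguyen before Sato.
Full order: Bianchi, Nguyen, Sato, Okonkwo.

Bianchi, Nguyen, Sato, Okonkwo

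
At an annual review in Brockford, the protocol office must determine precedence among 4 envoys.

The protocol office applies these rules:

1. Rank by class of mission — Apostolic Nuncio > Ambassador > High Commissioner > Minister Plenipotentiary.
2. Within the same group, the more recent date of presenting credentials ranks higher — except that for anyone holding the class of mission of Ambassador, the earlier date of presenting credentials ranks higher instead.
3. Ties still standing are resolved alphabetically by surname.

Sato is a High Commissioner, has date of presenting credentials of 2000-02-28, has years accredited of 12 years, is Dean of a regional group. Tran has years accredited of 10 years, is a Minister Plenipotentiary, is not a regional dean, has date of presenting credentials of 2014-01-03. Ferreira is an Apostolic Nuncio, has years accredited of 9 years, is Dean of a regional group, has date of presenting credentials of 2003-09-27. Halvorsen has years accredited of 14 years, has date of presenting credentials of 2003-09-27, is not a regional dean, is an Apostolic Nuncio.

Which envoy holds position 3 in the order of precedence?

By class of mission: Ferreira and Halvorsen (Apostolic Nuncio); then Sato (High Commissioner); then Tran (Minister Plenipotentiary).
Ferreira and Halvorsen both have date of presenting credentials 2003-09-27, so the next rule applies.
Among Ferreira and Halvorsen, alphabetically by surname: Ferreira before Halvorsen.
Order: Ferreira, Halvorsen, Sato, Tran.

Sato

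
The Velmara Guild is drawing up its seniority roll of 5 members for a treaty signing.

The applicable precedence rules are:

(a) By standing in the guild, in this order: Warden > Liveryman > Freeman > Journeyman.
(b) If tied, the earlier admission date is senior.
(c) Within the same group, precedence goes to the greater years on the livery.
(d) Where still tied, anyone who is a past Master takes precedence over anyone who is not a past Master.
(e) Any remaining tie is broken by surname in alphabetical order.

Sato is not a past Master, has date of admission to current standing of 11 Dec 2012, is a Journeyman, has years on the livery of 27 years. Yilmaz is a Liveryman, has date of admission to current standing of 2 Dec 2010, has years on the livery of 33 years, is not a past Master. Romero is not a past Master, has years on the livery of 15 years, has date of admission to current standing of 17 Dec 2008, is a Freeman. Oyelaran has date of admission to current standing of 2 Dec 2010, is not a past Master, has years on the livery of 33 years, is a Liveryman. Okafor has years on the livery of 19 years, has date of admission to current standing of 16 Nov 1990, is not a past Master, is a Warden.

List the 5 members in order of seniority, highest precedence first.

Okafor, Oyelaran, Yilmaz, Romero, Sato

By standing in the guild: Okafor (Warden); then Oyelaran and Yilmaz (Liveryman); then Romero (Freeman); then Sato (Journeyman).
Oyelaran and Yilmaz both have date of admission to current standing 2 Dec 2010, so the next rule applies.
Oyelaran and Yilmaz both have years on the livery 33 years, so the next rule applies.
Oyelaran and Yilmaz are each not a past Master, so the next rule applies.
Among Oyelaran and Yilmaz, alphabetically by surname: Oyelaran before Yilmaz.
Full order: Okafor, Oyelaran, Yilmaz, Romero, Sato.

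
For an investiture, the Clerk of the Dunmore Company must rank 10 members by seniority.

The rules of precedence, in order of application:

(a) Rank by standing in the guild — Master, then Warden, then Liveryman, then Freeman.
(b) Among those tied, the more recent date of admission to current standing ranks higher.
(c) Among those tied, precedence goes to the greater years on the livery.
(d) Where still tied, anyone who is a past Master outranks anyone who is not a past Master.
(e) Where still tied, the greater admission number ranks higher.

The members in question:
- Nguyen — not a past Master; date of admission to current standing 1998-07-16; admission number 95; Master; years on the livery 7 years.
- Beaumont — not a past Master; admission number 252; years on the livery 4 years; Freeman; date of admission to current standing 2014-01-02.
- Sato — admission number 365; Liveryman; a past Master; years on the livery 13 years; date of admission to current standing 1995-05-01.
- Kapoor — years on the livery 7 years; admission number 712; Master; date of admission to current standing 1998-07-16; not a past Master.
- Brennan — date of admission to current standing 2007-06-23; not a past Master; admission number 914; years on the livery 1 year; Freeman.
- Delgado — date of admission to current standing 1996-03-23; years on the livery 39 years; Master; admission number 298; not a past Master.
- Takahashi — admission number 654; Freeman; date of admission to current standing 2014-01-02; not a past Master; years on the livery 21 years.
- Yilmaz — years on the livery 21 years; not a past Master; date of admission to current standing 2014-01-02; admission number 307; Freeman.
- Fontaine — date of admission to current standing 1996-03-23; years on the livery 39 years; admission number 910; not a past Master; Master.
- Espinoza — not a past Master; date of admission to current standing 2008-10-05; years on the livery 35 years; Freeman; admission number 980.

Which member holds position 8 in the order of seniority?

By standing in the guild: Kapoor, Nguyen, Fontaine and Delgado (Master); then Sato (Liveryman); then Takahashi, Yilmaz, Beaumont, Espinoza and Brennan (Freeman).
Among Kapoor, Nguyen, Fontaine and Delgado, by date of admission to current standing (later first): Kapoor and Nguyen (1998-07-16) before Fontaine and Delgado (1996-03-23).
Kapoor and Nguyen both have years on the livery 7 years, so the next rule applies.
Kapoor and Nguyen are each not a past Master, so the next rule applies.
Among Kapoor and Nguyen, by admission number (higher first): Kapoor (712) before Nguyen (95).
Fontaine and Delgado both have years on the livery 39 years, so the next rule applies.
Fontaine and Delgado are each not a past Master, so the next rule applies.
Among Fontaine and Delgado, by admission number (higher first): Fontaine (910) before Delgado (298).
Among Takahashi, Yilmaz, Beaumont, Espinoza and Brennan, by date of admission to current standing (later first): Takahashi, Yilmaz and Beaumont (2014-01-02) before Espinoza (2008-10-05) before Brennan (2007-06-23).
Among Takahashi, Yilmaz and Beaumont, by years on the livery (higher first): Takahashi and Yilmaz (21 years) before Beaumont (4 years).
Takahashi and Yilmaz are each not a past Master, so the next rule applies.
Among Takahashi and Yilmaz, by admission number (higher first): Takahashi (654) before Yilmaz (307).
Order: Kapoor, Nguyen, Fontaine, Delgado, Sato, Takahashi, Yilmaz, Beaumont, Espinoza, Brennan.

Beaumont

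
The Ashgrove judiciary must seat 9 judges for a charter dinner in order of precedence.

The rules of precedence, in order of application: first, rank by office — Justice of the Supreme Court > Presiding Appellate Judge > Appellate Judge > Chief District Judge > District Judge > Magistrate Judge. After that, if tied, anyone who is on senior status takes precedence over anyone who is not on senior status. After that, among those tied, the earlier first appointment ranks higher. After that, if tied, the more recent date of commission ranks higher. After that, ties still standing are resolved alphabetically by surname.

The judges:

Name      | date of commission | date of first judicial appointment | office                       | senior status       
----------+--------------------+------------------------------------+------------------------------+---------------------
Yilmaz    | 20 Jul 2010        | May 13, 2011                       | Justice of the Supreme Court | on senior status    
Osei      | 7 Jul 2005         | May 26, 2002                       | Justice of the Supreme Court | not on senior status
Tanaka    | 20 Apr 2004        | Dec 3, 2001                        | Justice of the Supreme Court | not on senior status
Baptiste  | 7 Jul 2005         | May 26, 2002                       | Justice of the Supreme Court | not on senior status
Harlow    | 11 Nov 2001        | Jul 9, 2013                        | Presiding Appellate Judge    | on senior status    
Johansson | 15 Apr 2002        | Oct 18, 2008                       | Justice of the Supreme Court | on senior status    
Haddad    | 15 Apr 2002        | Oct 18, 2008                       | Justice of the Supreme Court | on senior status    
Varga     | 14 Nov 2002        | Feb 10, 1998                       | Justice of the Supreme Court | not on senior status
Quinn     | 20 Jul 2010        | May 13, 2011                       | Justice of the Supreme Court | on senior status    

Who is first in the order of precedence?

Haddad

By office: Haddad, Johansson, Quinn, Yilmaz, Varga, Tanaka, Baptiste and Osei (Justice of the Supreme Court); then Harlow (Presiding Appellate Judge).
Among Haddad, Johansson, Quinn, Yilmaz, Varga, Tanaka, Baptiste and Osei, on senior status before not on senior status: Haddad, Johansson, Quinn and Yilmaz (on senior status) before Varga, Tanaka, Baptiste and Osei (not on senior status).
Among Haddad, Johansson, Quinn and Yilmaz, by date of first judicial appointment (earlier first): Haddad and Johansson (Oct 18, 2008) before Quinn and Yilmaz (May 13, 2011).
Haddad and Johansson both have date of commission 15 Apr 2002, so the next rule applies.
Among Haddad and Johansson, alphabetically by surname: Haddad before Johansson.
Quinn and Yilmaz both have date of commission 20 Jul 2010, so the next rule applies.
Among Quinn and Yilmaz, alphabetically by surname: Quinn before Yilmaz.
Among Varga, Tanaka, Baptiste and Osei, by date of first judicial appointment (earlier first): Varga (Feb 10, 1998) before Tanaka (Dec 3, 2001) before Baptiste and Osei (May 26, 2002).
Baptiste and Osei both have date of commission 7 Jul 2005, so the next rule applies.
Among Baptiste and Osei, alphabetically by surname: Baptiste before Osei.
Order: Haddad, Johansson, Quinn, Yilmaz, Varga, Tanaka, Baptiste, Osei, Harlow.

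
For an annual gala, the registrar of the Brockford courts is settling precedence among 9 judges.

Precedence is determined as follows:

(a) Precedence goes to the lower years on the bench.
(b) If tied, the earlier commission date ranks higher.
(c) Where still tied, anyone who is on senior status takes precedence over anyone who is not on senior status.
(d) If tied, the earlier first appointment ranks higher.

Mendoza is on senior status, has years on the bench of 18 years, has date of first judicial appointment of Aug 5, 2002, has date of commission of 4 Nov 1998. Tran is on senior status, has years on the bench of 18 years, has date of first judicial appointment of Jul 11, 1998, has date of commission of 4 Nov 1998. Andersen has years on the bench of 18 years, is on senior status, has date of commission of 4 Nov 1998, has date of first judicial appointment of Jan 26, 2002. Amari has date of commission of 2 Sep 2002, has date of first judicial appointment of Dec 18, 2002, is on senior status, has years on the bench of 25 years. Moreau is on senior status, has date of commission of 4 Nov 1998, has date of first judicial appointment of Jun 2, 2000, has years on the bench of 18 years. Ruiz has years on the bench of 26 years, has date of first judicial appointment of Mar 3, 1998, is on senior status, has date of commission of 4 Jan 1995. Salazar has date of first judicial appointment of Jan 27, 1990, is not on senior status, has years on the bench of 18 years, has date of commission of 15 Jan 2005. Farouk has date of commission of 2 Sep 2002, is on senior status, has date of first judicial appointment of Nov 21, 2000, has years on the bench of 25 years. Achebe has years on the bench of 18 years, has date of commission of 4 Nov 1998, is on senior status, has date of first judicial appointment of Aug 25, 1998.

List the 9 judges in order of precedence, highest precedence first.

Tran, Achebe, Moreau, Andersen, Mendoza, Salazar, Farouk, Amari, Ruiz

By years on the bench (lower first): Tran, Achebe, Moreau, Andersen, Mendoza and Salazar (each 18 years); then Farouk and Amari (both 25 years); then Ruiz (26 years).
Among Tran, Achebe, Moreau, Andersen, Mendoza and Salazar, by date of commission (earlier first): Tran, Achebe, Moreau, Andersen and Mendoza (4 Nov 1998) before Salazar (15 Jan 2005).
Tran, Achebe, Moreau, Andersen and Mendoza are each on senior status, so the next rule applies.
Among Tran, Achebe, Moreau, Andersen and Mendoza, by date of first judicial appointment (earlier first): Tran (Jul 11, 1998) before Achebe (Aug 25, 1998) before Moreau (Jun 2, 2000) before Andersen (Jan 26, 2002) before Mendoza (Aug 5, 2002).
Farouk and Amari both have date of commission 2 Sep 2002, so the next rule applies.
Farouk and Amari are each on senior status, so the next rule applies.
Among Farouk and Amari, by date of first judicial appointment (earlier first): Farouk (Nov 21, 2000) before Amari (Dec 18, 2002).
Full order: Tran, Achebe, Moreau, Andersen, Mendoza, Salazar, Farouk, Amari, Ruiz.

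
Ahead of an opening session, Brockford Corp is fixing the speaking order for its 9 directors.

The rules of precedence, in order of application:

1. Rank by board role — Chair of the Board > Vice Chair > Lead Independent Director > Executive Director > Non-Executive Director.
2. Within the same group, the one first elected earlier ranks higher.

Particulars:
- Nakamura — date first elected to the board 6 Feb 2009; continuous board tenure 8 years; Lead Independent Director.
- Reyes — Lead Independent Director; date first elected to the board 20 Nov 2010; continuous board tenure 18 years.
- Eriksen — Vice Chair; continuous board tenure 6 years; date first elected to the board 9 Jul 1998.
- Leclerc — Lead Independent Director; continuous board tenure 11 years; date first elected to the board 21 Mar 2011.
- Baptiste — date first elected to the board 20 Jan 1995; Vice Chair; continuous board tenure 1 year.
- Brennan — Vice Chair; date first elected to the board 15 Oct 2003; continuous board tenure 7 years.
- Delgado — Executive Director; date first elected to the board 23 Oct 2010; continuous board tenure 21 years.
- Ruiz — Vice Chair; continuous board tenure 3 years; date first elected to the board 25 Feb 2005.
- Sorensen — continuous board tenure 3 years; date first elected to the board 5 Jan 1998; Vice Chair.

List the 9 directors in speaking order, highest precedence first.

By board role: Baptiste, Sorensen, Eriksen, Brennan and Ruiz (Vice Chair); then Nakamura, Reyes and Leclerc (Lead Independent Director); then Delgado (Executive Director).
Among Baptiste, Sorensen, Eriksen, Brennan and Ruiz, by date first elected to the board (earlier first): Baptiste (20 Jan 1995) before Sorensen (5 Jan 1998) before Eriksen (9 Jul 1998) before Brennan (15 Oct 2003) before Ruiz (25 Feb 2005).
Among Nakamura, Reyes and Leclerc, by date first elected to the board (earlier first): Nakamura (6 Feb 2009) before Reyes (20 Nov 2010) before Leclerc (21 Mar 2011).
Full order: Baptiste, Sorensen, Eriksen, Brennan, Ruiz, Nakamura, Reyes, Leclerc, Delgado.

Baptiste, Sorensen, Eriksen, Brennan, Ruiz, Nakamura, Reyes, Leclerc, Delgado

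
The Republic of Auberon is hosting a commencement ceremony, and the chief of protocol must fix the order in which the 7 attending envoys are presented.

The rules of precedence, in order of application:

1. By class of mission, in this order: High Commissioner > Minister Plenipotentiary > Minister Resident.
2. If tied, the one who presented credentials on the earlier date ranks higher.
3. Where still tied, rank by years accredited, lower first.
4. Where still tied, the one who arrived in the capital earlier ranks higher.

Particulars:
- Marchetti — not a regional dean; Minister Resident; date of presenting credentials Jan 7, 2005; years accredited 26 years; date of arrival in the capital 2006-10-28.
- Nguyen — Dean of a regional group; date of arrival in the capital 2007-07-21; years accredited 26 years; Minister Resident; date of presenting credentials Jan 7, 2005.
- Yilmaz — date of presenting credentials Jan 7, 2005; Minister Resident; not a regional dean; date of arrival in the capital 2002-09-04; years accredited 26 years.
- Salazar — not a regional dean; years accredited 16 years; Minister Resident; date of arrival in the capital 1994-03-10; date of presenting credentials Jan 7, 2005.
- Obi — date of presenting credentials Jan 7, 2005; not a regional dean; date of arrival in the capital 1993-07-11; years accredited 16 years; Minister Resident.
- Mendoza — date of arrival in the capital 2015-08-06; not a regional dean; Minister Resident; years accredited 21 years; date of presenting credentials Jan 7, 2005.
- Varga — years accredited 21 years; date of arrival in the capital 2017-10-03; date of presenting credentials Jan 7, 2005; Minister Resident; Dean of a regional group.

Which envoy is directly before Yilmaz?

Varga

By class of mission: Obi, Salazar, Mendoza, Varga, Yilmaz, Marchetti and Nguyen (Minister Resident).
Obi, Salazar, Mendoza, Varga, Yilmaz, Marchetti and Nguyen all have date of presenting credentials Jan 7, 2005, so the next rule applies.
Among Obi, Salazar, Mendoza, Varga, Yilmaz, Marchetti and Nguyen, by years accredited (lower first): Obi and Salazar (16 years) before Mendoza and Varga (21 years) before Yilmaz, Marchetti and Nguyen (26 years).
Among Obi and Salazar, by date of arrival in the capital (earlier first): Obi (1993-07-11) before Salazar (1994-03-10).
Among Mendoza and Varga, by date of arrival in the capital (earlier first): Mendoza (2015-08-06) before Varga (2017-10-03).
Among Yilmaz, Marchetti and Nguyen, by date of arrival in the capital (earlier first): Yilmaz (2002-09-04) before Marchetti (2006-10-28) before Nguyen (2007-07-21).
Order: Obi, Salazar, Mendoza, Varga, Yilmaz, Marchetti, Nguyen.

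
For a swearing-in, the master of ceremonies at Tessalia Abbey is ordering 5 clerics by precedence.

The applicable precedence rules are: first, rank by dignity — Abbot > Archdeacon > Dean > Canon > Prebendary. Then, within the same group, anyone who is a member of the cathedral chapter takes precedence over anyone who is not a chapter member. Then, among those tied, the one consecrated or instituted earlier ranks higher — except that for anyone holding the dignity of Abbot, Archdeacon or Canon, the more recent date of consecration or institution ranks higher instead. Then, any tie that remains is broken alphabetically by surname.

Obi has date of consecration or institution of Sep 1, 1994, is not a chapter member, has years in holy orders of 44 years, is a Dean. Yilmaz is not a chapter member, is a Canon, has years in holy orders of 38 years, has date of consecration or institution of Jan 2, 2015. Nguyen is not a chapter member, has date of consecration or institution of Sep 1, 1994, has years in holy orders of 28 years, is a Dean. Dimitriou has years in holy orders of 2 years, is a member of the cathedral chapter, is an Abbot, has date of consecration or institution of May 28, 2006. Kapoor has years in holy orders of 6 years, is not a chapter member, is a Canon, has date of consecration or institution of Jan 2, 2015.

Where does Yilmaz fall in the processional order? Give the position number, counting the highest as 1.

5

By dignity: Dimitriou (Abbot); then Nguyen and Obi (Dean); then Kapoor and Yilmaz (Canon).
Nguyen and Obi are each not a chapter member, so the next rule applies.
Nguyen and Obi both have date of consecration or institution Sep 1, 1994, so the next rule applies.
Among Nguyen and Obi, alphabetically by surname: Nguyen before Obi.
Kapoor and Yilmaz are each not a chapter member, so the next rule applies.
Kapoor and Yilmaz both have date of consecration or institution Jan 2, 2015, so the next rule applies.
Among Kapoor and Yilmaz, alphabetically by surname: Kapoor before Yilmaz.
Order: Dimitriou, Nguyen, Obi, Kapoor, Yilmaz. So position 5.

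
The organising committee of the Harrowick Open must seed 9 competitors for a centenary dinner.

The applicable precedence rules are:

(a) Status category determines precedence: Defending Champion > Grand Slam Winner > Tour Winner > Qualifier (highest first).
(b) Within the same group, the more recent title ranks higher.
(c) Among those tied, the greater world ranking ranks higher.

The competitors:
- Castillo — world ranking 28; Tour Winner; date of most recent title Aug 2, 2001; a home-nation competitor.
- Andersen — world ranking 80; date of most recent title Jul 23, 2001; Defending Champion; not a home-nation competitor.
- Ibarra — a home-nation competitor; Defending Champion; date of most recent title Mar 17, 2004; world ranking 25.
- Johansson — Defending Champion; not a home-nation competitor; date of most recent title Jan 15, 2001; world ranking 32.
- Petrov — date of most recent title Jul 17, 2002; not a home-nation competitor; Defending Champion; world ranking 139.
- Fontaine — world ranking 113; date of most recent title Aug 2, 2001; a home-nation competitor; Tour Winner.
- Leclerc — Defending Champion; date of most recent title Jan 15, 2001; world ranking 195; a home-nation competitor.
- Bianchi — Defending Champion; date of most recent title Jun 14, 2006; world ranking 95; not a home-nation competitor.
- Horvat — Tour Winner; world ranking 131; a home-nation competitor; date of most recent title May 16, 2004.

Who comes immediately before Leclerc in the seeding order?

By status category: Bianchi, Ibarra, Petrov, Andersen, Leclerc and Johansson (Defending Champion); then Horvat, Fontaine and Castillo (Tour Winner).
Among Bianchi, Ibarra, Petrov, Andersen, Leclerc and Johansson, by date of most recent title (later first): Bianchi (Jun 14, 2006) before Ibarra (Mar 17, 2004) before Petrov (Jul 17, 2002) before Andersen (Jul 23, 2001) before Leclerc and Johansson (Jan 15, 2001).
Among Leclerc and Johansson, by world ranking (higher first): Leclerc (195) before Johansson (32).
Among Horvat, Fontaine and Castillo, by date of most recent title (later first): Horvat (May 16, 2004) before Fontaine and Castillo (Aug 2, 2001).
Among Fontaine and Castillo, by world ranking (higher first): Fontaine (113) before Castillo (28).
Order: Bianchi, Ibarra, Petrov, Andersen, Leclerc, Johansson, Horvat, Fontaine, Castillo.

Andersen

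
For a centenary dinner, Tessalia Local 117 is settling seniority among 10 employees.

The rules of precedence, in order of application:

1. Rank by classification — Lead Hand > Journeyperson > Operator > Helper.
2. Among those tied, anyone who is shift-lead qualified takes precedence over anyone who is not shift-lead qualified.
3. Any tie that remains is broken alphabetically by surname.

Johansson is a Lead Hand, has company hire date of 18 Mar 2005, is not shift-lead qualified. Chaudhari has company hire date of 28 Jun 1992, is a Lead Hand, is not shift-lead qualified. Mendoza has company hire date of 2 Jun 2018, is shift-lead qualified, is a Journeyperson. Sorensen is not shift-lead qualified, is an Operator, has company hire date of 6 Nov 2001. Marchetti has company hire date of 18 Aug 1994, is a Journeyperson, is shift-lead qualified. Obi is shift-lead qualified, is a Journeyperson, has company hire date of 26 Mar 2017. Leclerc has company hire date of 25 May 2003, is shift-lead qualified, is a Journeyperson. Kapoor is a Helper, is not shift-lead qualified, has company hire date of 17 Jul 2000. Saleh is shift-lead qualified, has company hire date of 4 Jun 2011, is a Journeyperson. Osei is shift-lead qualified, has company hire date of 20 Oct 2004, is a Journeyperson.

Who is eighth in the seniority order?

By classification: Chaudhari and Johansson (Lead Hand); then Leclerc, Marchetti, Mendoza, Obi, Osei and Saleh (Journeyperson); then Sorensen (Operator); then Kapoor (Helper).
Chaudhari and Johansson are each not shift-lead qualified, so the next rule applies.
Among Chaudhari and Johansson, alphabetically by surname: Chaudhari before Johansson.
Leclerc, Marchetti, Mendoza, Obi, Osei and Saleh are each shift-lead qualified, so the next rule applies.
Among Leclerc, Marchetti, Mendoza, Obi, Osei and Saleh, alphabetically by surname: Leclerc before Marchetti before Mendoza before Obi before Osei before Saleh.
Order: Chaudhari, Johansson, Leclerc, Marchetti, Mendoza, Obi, Osei, Saleh, Sorensen, Kapoor.

Saleh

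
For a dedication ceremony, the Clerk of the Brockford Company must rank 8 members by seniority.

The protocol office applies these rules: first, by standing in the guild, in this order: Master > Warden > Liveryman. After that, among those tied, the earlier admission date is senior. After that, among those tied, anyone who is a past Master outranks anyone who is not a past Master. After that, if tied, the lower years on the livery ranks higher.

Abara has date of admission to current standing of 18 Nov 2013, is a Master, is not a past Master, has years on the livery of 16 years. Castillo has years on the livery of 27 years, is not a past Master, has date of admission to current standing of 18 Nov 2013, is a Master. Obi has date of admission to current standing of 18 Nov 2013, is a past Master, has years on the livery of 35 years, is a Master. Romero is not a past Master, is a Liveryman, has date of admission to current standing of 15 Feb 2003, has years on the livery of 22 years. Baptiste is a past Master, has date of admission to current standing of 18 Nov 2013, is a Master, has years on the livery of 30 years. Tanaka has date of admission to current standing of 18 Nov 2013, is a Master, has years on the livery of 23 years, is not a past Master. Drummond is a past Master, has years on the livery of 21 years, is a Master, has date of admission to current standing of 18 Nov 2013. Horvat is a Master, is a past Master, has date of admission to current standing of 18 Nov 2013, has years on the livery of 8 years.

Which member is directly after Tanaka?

By standing in the guild: Horvat, Drummond, Baptiste, Obi, Abara, Tanaka and Castillo (Master); then Romero (Liveryman).
Horvat, Drummond, Baptiste, Obi, Abara, Tanaka and Castillo all have date of admission to current standing 18 Nov 2013, so the next rule applies.
Among Horvat, Drummond, Baptiste, Obi, Abara, Tanaka and Castillo, a past Master before not a past Master: Horvat, Drummond, Baptiste and Obi (a past Master) before Abara, Tanaka and Castillo (not a past Master).
Among Horvat, Drummond, Baptiste and Obi, by years on the livery (lower first): Horvat (8 years) before Drummond (21 years) before Baptiste (30 years) before Obi (35 years).
Among Abara, Tanaka and Castillo, by years on the livery (lower first): Abara (16 years) before Tanaka (23 years) before Castillo (27 years).
Order: Horvat, Drummond, Baptiste, Obi, Abara, Tanaka, Castillo, Romero.

Castillo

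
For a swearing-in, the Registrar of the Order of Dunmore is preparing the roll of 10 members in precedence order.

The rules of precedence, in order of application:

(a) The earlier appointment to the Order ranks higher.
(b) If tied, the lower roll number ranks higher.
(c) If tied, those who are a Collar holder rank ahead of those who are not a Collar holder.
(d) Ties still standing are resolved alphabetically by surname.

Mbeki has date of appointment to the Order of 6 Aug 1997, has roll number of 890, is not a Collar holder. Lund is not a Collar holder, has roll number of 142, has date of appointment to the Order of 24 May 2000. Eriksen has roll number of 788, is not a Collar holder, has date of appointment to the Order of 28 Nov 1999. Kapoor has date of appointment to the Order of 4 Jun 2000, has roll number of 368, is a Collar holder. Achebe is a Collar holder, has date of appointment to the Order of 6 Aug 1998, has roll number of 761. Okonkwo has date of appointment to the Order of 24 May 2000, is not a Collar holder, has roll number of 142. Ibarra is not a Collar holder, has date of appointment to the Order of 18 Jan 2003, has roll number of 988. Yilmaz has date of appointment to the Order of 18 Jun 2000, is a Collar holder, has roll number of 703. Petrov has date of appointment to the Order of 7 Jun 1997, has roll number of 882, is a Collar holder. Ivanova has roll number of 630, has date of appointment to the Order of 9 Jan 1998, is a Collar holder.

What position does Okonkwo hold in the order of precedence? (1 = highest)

7

By date of appointment to the Order (earlier first): Petrov (7 Jun 1997); then Mbeki (6 Aug 1997); then Ivanova (9 Jan 1998); then Achebe (6 Aug 1998); then Eriksen (28 Nov 1999); then Lund and Okonkwo (both 24 May 2000); then Kapoor (4 Jun 2000); then Yilmaz (18 Jun 2000); then Ibarra (18 Jan 2003).
Lund and Okonkwo both have roll number 142, so the next rule applies.
Lund and Okonkwo are each not a Collar holder, so the next rule applies.
Among Lund and Okonkwo, alphabetically by surname: Lund before Okonkwo.
Order: Petrov, Mbeki, Ivanova, Achebe, Eriksen, Lund, Okonkwo, Kapoor, Yilmaz, Ibarra. So position 7.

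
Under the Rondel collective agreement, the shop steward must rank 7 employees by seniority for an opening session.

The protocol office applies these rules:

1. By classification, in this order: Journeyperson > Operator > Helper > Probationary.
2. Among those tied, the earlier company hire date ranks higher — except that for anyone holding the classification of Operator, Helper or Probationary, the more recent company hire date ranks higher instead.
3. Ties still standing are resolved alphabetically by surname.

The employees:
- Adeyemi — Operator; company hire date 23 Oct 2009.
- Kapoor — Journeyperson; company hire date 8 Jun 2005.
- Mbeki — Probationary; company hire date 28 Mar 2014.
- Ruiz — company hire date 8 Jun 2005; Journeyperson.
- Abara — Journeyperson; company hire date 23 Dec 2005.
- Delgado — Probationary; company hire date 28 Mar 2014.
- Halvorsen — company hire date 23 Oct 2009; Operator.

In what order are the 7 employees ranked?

By classification: Kapoor, Ruiz and Abara (Journeyperson); then Adeyemi and Halvorsen (Operator); then Delgado and Mbeki (Probationary).
Among Kapoor, Ruiz and Abara, by company hire date (earlier first): Kapoor and Ruiz (8 Jun 2005) before Abara (23 Dec 2005).
Among Kapoor and Ruiz, alphabetically by surname: Kapoor before Ruiz.
Adeyemi and Halvorsen both have company hire date 23 Oct 2009, so the next rule applies.
Among Adeyemi and Halvorsen, alphabetically by surname: Adeyemi before Halvorsen.
Delgado and Mbeki both have company hire date 28 Mar 2014, so the next rule applies.
Among Delgado and Mbeki, alphabetically by surname: Delgado before Mbeki.
Full order: Kapoor, Ruiz, Abara, Adeyemi, Halvorsen, Delgado, Mbeki.

Kapoor, Ruiz, Abara, Adeyemi, Halvorsen, Delgado, Mbeki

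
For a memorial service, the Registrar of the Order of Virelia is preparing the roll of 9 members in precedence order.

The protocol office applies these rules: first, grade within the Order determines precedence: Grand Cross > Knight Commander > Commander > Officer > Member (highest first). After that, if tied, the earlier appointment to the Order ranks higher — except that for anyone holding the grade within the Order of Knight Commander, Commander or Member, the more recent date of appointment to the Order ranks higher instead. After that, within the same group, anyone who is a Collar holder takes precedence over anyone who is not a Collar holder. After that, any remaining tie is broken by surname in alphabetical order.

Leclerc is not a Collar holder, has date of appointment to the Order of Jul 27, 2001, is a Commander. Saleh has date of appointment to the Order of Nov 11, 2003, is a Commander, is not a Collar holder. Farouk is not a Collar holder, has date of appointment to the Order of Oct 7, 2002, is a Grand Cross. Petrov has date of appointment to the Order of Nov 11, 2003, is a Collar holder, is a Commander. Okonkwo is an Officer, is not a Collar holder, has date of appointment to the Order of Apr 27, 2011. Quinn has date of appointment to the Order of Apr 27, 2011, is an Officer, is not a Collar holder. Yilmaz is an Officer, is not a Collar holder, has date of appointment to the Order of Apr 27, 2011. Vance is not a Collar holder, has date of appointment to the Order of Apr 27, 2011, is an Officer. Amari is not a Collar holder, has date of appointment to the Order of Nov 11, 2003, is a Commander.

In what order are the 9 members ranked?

By grade within the Order: Farouk (Grand Cross); then Petrov, Amari, Saleh and Leclerc (Commander); then Okonkwo, Quinn, Vance and Yilmaz (Officer).
Among Petrov, Amari, Saleh and Leclerc, by date of appointment to the Order (later first) (reversed rule for this group): Petrov, Amari and Saleh (Nov 11, 2003) before Leclerc (Jul 27, 2001).
Among Petrov, Amari and Saleh, a Collar holder before not a Collar holder: Petrov (a Collar holder) before Amari and Saleh (not a Collar holder).
Among Amari and Saleh, alphabetically by surname: Amari before Saleh.
Okonkwo, Quinn, Vance and Yilmaz all have date of appointment to the Order Apr 27, 2011, so the next rule applies.
Okonkwo, Quinn, Vance and Yilmaz are each not a Collar holder, so the next rule applies.
Among Okonkwo, Quinn, Vance and Yilmaz, alphabetically by surname: Okonkwo before Quinn before Vance before Yilmaz.
Full order: Farouk, Petrov, Amari, Saleh, Leclerc, Okonkwo, Quinn, Vance, Yilmaz.

Farouk, Petrov, Amari, Saleh, Leclerc, Okonkwo, Quinn, Vance, Yilmaz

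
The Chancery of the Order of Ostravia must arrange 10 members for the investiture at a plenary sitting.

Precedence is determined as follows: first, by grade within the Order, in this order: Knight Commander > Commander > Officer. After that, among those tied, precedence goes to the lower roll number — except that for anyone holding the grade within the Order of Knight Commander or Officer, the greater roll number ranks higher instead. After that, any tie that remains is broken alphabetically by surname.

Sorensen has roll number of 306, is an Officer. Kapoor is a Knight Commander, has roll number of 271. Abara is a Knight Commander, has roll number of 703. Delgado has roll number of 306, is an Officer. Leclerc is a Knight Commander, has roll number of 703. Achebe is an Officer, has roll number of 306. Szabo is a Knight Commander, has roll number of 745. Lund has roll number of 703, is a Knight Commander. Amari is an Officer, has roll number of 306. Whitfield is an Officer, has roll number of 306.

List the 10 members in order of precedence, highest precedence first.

By grade within the Order: Szabo, Abara, Leclerc, Lund and Kapoor (Knight Commander); then Achebe, Amari, Delgado, Sorensen and Whitfield (Officer).
Among Szabo, Abara, Leclerc, Lund and Kapoor, by roll number (higher first) (reversed rule for this group): Szabo (745) before Abara, Leclerc and Lund (703) before Kapoor (271).
Among Abara, Leclerc and Lund, alphabetically by surname: Abara before Leclerc before Lund.
Achebe, Amari, Delgado, Sorensen and Whitfield all have roll number 306, so the next rule applies.
Among Achebe, Amari, Delgado, Sorensen and Whitfield, alphabetically by surname: Achebe before Amari before Delgado before Sorensen before Whitfield.
Full order: Szabo, Abara, Leclerc, Lund, Kapoor, Achebe, Amari, Delgado, Sorensen, Whitfield.

Szabo, Abara, Leclerc, Lund, Kapoor, Achebe, Amari, Delgado, Sorensen, Whitfield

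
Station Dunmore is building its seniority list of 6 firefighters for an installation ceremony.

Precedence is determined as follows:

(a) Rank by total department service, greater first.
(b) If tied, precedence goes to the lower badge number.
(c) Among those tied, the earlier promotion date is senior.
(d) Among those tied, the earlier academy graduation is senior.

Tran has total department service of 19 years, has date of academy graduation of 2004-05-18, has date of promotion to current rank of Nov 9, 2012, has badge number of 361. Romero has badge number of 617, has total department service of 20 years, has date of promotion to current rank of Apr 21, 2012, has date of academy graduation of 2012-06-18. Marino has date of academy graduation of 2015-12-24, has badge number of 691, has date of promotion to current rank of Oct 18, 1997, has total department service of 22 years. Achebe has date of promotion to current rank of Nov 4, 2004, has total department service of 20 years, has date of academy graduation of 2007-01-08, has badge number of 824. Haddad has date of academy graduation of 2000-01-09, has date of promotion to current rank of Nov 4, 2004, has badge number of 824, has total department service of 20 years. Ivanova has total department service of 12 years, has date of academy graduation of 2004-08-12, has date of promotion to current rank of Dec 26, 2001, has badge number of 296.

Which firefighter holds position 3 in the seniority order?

Haddad

By total department service (higher first): Marino (22 years); then Romero, Haddad and Achebe (each 20 years); then Tran (19 years); then Ivanova (12 years).
Among Romero, Haddad and Achebe, by badge number (lower first): Romero (617) before Haddad and Achebe (824).
Haddad and Achebe both have date of promotion to current rank Nov 4, 2004, so the next rule applies.
Among Haddad and Achebe, by date of academy graduation (earlier first): Haddad (2000-01-09) before Achebe (2007-01-08).
Order: Marino, Romero, Haddad, Achebe, Tran, Ivanova.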